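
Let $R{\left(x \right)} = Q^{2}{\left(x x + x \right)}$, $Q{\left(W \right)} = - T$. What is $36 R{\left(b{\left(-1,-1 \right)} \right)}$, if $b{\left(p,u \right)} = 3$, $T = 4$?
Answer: $576$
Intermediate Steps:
$Q{\left(W \right)} = -4$ ($Q{\left(W \right)} = \left(-1\right) 4 = -4$)
$R{\left(x \right)} = 16$ ($R{\left(x \right)} = \left(-4\right)^{2} = 16$)
$36 R{\left(b{\left(-1,-1 \right)} \right)} = 36 \cdot 16 = 576$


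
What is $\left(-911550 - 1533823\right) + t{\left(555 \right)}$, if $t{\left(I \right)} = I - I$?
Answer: $-2445373$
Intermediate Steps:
$t{\left(I \right)} = 0$
$\left(-911550 - 1533823\right) + t{\left(555 \right)} = \left(-911550 - 1533823\right) + 0 = -2445373 + 0 = -2445373$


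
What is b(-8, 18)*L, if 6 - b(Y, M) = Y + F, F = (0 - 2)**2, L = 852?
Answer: 8520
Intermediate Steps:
F = 4 (F = (-2)**2 = 4)
b(Y, M) = 2 - Y (b(Y, M) = 6 - (Y + 4) = 6 - (4 + Y) = 6 + (-4 - Y) = 2 - Y)
b(-8, 18)*L = (2 - 1*(-8))*852 = (2 + 8)*852 = 10*852 = 8520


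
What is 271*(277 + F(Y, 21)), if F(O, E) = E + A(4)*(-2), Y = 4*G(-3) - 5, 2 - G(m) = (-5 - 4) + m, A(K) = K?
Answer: 78590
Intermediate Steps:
G(m) = 11 - m (G(m) = 2 - ((-5 - 4) + m) = 2 - (-9 + m) = 2 + (9 - m) = 11 - m)
Y = 51 (Y = 4*(11 - 1*(-3)) - 5 = 4*(11 + 3) - 5 = 4*14 - 5 = 56 - 5 = 51)
F(O, E) = -8 + E (F(O, E) = E + 4*(-2) = E - 8 = -8 + E)
271*(277 + F(Y, 21)) = 271*(277 + (-8 + 21)) = 271*(277 + 13) = 271*290 = 78590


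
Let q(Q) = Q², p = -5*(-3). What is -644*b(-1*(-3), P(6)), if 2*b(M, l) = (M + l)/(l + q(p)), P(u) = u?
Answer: -138/11 ≈ -12.545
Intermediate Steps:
p = 15
b(M, l) = (M + l)/(2*(225 + l)) (b(M, l) = ((M + l)/(l + 15²))/2 = ((M + l)/(l + 225))/2 = ((M + l)/(225 + l))/2 = (M + l)/(2*(225 + l)))
-644*b(-1*(-3), P(6)) = -322*(-1*(-3) + 6)/(225 + 6) = -322*(3 + 6)/231 = -322*9/231 = -644*3/154 = -138/11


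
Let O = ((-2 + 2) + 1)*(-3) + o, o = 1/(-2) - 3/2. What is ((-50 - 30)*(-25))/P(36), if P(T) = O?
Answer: -400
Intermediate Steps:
o = -2 (o = 1*(-½) - 3*½ = -½ - 3/2 = -2)
O = -5 (O = ((-2 + 2) + 1)*(-3) - 2 = (0 + 1)*(-3) - 2 = 1*(-3) - 2 = -3 - 2 = -5)
P(T) = -5
((-50 - 30)*(-25))/P(36) = ((-50 - 30)*(-25))/(-5) = -80*(-25)*(-⅕) = 2000*(-⅕) = -400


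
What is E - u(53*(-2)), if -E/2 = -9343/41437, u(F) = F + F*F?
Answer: -461175124/41437 ≈ -11130.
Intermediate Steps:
u(F) = F + F²
E = 18686/41437 (E = -(-18686)/41437 = -2*(-9343/41437) = 18686/41437 ≈ 0.45095)
E - u(53*(-2)) = 18686/41437 - 53*(-2)*(1 + 53*(-2)) = 18686/41437 - (-106)*(1 - 106) = 18686/41437 - (-106)*(-105) = 18686/41437 - 1*11130 = 18686/41437 - 11130 = -461175124/41437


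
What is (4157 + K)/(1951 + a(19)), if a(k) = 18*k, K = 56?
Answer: 4213/2293 ≈ 1.8373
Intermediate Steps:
(4157 + K)/(1951 + a(19)) = (4157 + 56)/(1951 + 18*19) = 4213/(1951 + 342) = 4213/2293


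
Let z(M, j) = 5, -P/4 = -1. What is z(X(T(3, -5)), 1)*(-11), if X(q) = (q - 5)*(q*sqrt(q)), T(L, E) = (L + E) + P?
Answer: -55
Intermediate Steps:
P = 4 (P = -4*(-1) = 4)
T(L, E) = 4 + E + L (T(L, E) = (L + E) + 4 = (E + L) + 4 = 4 + E + L)
X(q) = q**(3/2)*(-5 + q) (X(q) = (-5 + q)*q**(3/2) = q**(3/2)*(-5 + q))
z(X(T(3, -5)), 1)*(-11) = 5*(-11) = -55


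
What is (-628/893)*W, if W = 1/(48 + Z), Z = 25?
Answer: -628/65189 ≈ -0.0096335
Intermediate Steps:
W = 1/73 (W = 1/(48 + 25) = 1/73 ≈ 0.013699)
(-628/893)*W = -628/893*(1/73) = -628*1/893*(1/73) = -628/893*1/73 = -628/65189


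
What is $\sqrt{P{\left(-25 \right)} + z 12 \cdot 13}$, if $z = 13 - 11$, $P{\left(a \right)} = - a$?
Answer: $\sqrt{337} \approx 18.358$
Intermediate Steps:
$z = 2$
$\sqrt{P{\left(-25 \right)} + z 12 \cdot 13} = \sqrt{\left(-1\right) \left(-25\right) + 2 \cdot 12 \cdot 13} = \sqrt{25 + 24 \cdot 13} = \sqrt{25 + 312} = \sqrt{337}$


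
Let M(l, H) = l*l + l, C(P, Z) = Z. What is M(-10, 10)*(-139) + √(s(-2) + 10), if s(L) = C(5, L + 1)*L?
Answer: -12510 + 2*√3 ≈ -12507.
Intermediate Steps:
M(l, H) = l + l² (M(l, H) = l² + l = l + l²)
s(L) = L*(1 + L) (s(L) = (L + 1)*L = (1 + L)*L = L*(1 + L))
M(-10, 10)*(-139) + √(s(-2) + 10) = -10*(1 - 10)*(-139) + √(-2*(1 - 2) + 10) = -10*(-9)*(-139) + √(-2*(-1) + 10) = 90*(-139) + √(2 + 10) = -12510 + √12 = -12510 + 2*√3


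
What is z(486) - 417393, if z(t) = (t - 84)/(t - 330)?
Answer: -10852151/26 ≈ -4.1739e+5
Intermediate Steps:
z(t) = (-84 + t)/(-330 + t)
z(486) - 417393 = (-84 + 486)/(-330 + 486) - 417393 = 402/156 - 417393 = (1/156)*402 - 417393 = 67/26 - 417393 = -10852151/26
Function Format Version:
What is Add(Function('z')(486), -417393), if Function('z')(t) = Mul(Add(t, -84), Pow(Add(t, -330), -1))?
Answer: Rational(-10852151, 26) ≈ -4.1739e+5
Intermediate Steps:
Function('z')(t) = Mul(Pow(Add(-330, t), -1), Add(-84, t)) (Function('z')(t) = Mul(Add(-84, t), Pow(Add(-330, t), -1)) = Mul(Pow(Add(-330, t), -1), Add(-84, t)))
Add(Function('z')(486), -417393) = Add(Mul(Pow(Add(-330, 486), -1), Add(-84, 486)), -417393) = Add(Mul(Pow(156, -1), 402), -417393) = Add(Mul(Rational(1, 156), 402), -417393) = Add(Rational(67, 26), -417393) = Rational(-10852151, 26)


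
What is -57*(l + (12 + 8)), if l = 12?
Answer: -1824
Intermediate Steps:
-57*(l + (12 + 8)) = -57*(12 + (12 + 8)) = -57*(12 + 20) = -57*32 = -1824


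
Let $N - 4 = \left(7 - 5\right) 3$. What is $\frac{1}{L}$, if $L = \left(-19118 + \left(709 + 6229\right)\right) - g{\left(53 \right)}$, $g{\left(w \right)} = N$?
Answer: $- \frac{1}{12190} \approx -8.2035 \cdot 10^{-5}$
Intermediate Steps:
$N = 10$ ($N = 4 + \left(7 - 5\right) 3 = 4 + 2 \cdot 3 = 4 + 6 = 10$)
$g{\left(w \right)} = 10$
$L = -12190$ ($L = \left(-19118 + \left(709 + 6229\right)\right) - 10 = \left(-19118 + 6938\right) - 10 = -12180 - 10 = -12190$)
$\frac{1}{L} = \frac{1}{-12190} = - \frac{1}{12190}$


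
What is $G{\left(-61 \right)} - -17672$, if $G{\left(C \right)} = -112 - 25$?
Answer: $17535$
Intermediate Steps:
$G{\left(C \right)} = -137$
$G{\left(-61 \right)} - -17672 = -137 - -17672 = -137 + 17672 = 17535$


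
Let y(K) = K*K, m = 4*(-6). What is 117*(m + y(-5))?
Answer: 117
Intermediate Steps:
m = -24
y(K) = K²
117*(m + y(-5)) = 117*(-24 + (-5)²) = 117*(-24 + 25) = 117*1 = 117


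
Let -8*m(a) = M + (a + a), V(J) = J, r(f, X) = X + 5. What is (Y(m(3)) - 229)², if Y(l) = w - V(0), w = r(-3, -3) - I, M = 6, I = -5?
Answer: 49284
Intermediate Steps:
r(f, X) = 5 + X
w = 7 (w = (5 - 3) - 1*(-5) = 2 + 5 = 7)
m(a) = -¾ - a/4 (m(a) = -(6 + (a + a))/8 = -(6 + 2*a)/8 = -¾ - a/4)
Y(l) = 7 (Y(l) = 7 - 1*0 = 7 + 0 = 7)
(Y(m(3)) - 229)² = (7 - 229)² = (-222)² = 49284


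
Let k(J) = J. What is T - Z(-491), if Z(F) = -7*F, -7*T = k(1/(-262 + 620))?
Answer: -8613123/2506 ≈ -3437.0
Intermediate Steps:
T = -1/2506 (T = -1/(7*(-262 + 620)) = -1/7/358 = -1/7*1/358 = -1/2506 ≈ -0.00039904)
T - Z(-491) = -1/2506 - (-7)*(-491) = -1/2506 - 1*3437 = -1/2506 - 3437 = -8613123/2506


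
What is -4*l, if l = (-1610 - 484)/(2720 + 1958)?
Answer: 4188/2339 ≈ 1.7905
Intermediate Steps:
l = -1047/2339 (l = -2094/4678 = -2094*1/4678 = -1047/2339 ≈ -0.44763)
-4*l = -4*(-1047/2339) = 4188/2339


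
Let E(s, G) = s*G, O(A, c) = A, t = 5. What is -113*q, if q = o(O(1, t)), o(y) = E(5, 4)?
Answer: -2260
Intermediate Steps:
E(s, G) = G*s
o(y) = 20 (o(y) = 4*5 = 20)
q = 20
-113*q = -113*20 = -2260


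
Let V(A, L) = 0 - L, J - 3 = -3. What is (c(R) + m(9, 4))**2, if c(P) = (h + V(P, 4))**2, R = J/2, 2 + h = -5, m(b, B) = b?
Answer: 16900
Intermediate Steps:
J = 0 (J = 3 - 3 = 0)
V(A, L) = -L
h = -7 (h = -2 - 5 = -7)
R = 0 (R = 0/2 = 0*(1/2) = 0)
c(P) = 121 (c(P) = (-7 - 1*4)**2 = (-7 - 4)**2 = (-11)**2 = 121)
(c(R) + m(9, 4))**2 = (121 + 9)**2 = 130**2 = 16900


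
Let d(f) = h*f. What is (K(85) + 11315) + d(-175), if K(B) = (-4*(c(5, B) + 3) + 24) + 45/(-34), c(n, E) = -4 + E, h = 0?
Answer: 374057/34 ≈ 11002.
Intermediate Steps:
d(f) = 0 (d(f) = 0*f = 0)
K(B) = 907/34 - 4*B (K(B) = (-4*((-4 + B) + 3) + 24) + 45/(-34) = (-4*(-1 + B) + 24) + 45*(-1/34) = ((4 - 4*B) + 24) - 45/34 = (28 - 4*B) - 45/34 = 907/34 - 4*B)
(K(85) + 11315) + d(-175) = ((907/34 - 4*85) + 11315) + 0 = ((907/34 - 340) + 11315) + 0 = (-10653/34 + 11315) + 0 = 374057/34 + 0 = 374057/34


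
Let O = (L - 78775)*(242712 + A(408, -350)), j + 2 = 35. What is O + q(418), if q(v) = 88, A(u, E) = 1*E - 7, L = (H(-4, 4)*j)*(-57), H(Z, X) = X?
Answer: -20914994057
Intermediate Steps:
j = 33 (j = -2 + 35 = 33)
L = -7524 (L = (4*33)*(-57) = 132*(-57) = -7524)
A(u, E) = -7 + E (A(u, E) = E - 7 = -7 + E)
O = -20914994145 (O = (-7524 - 78775)*(242712 + (-7 - 350)) = -86299*(242712 - 357) = -86299*242355 = -20914994145)
O + q(418) = -20914994145 + 88 = -20914994057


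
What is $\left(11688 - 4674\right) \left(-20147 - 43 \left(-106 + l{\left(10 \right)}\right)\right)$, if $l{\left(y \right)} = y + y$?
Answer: $-115373286$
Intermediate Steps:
$l{\left(y \right)} = 2 y$
$\left(11688 - 4674\right) \left(-20147 - 43 \left(-106 + l{\left(10 \right)}\right)\right) = \left(11688 - 4674\right) \left(-20147 - 43 \left(-106 + 2 \cdot 10\right)\right) = 7014 \left(-20147 - 43 \left(-106 + 20\right)\right) = 7014 \left(-20147 - -3698\right) = 7014 \left(-20147 + 3698\right) = 7014 \left(-16449\right) = -115373286$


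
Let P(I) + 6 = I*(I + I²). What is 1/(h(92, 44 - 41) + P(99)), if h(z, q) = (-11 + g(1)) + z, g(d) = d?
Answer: 1/980176 ≈ 1.0202e-6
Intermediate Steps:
P(I) = -6 + I*(I + I²)
h(z, q) = -10 + z (h(z, q) = (-11 + 1) + z = -10 + z)
1/(h(92, 44 - 41) + P(99)) = 1/((-10 + 92) + (-6 + 99² + 99³)) = 1/(82 + (-6 + 9801 + 970299)) = 1/(82 + 980094) = 1/980176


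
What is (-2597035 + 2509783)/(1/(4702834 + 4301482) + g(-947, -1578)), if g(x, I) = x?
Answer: 261881526544/2842362417 ≈ 92.135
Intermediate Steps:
(-2597035 + 2509783)/(1/(4702834 + 4301482) + g(-947, -1578)) = (-2597035 + 2509783)/(1/(4702834 + 4301482) - 947) = -87252/(1/9004316 - 947) = -87252/(-8527087251/9004316) = -87252*(-9004316/8527087251) = 261881526544/2842362417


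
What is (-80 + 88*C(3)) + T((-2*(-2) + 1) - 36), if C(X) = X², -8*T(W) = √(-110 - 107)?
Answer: 712 - I*√217/8 ≈ 712.0 - 1.8414*I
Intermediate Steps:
T(W) = -I*√217/8 (T(W) = -√(-110 - 107)/8 = -I*√217/8)
(-80 + 88*C(3)) + T((-2*(-2) + 1) - 36) = (-80 + 88*3²) - I*√217/8 = (-80 + 88*9) - I*√217/8 = (-80 + 792) - I*√217/8 = 712 - I*√217/8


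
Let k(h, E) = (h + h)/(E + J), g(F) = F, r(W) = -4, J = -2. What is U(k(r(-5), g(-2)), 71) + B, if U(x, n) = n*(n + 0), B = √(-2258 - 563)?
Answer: 5041 + I*√2821 ≈ 5041.0 + 53.113*I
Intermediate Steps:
B = I*√2821 (B = √(-2821) = I*√2821 ≈ 53.113*I)
k(h, E) = 2*h/(-2 + E) (k(h, E) = (h + h)/(E - 2) = (2*h)/(-2 + E) = 2*h/(-2 + E))
U(x, n) = n² (U(x, n) = n*n = n²)
U(k(r(-5), g(-2)), 71) + B = 71² + I*√2821 = 5041 + I*√2821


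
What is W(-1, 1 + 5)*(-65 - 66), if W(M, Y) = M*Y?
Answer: 786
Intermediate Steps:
W(-1, 1 + 5)*(-65 - 66) = (-(1 + 5))*(-65 - 66) = -1*6*(-131) = -6*(-131) = 786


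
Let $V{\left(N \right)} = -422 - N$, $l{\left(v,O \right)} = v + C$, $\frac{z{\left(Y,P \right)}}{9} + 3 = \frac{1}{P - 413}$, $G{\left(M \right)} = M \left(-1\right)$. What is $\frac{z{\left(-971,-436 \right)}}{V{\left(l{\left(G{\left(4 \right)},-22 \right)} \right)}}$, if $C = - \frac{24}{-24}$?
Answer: $\frac{7644}{118577} \approx 0.064464$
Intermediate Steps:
$G{\left(M \right)} = - M$
$C = 1$ ($C = \left(-24\right) \left(- \frac{1}{24}\right) = 1$)
$z{\left(Y,P \right)} = -27 + \frac{9}{-413 + P}$ ($z{\left(Y,P \right)} = -27 + \frac{9}{P - 413} = -27 + \frac{9}{-413 + P}$)
$l{\left(v,O \right)} = 1 + v$ ($l{\left(v,O \right)} = v + 1 = 1 + v$)
$\frac{z{\left(-971,-436 \right)}}{V{\left(l{\left(G{\left(4 \right)},-22 \right)} \right)}} = \frac{9 \frac{1}{-413 - 436} \left(1240 - -1308\right)}{-422 - \left(1 - 4\right)} = \frac{9 \frac{1}{-849} \left(1240 + 1308\right)}{-422 - \left(1 - 4\right)} = \frac{9 \left(- \frac{1}{849}\right) 2548}{-422 - -3} = - \frac{7644}{283 \left(-422 + 3\right)} = - \frac{7644}{283 \left(-419\right)} = \left(- \frac{7644}{283}\right) \left(- \frac{1}{419}\right) = \frac{7644}{118577}$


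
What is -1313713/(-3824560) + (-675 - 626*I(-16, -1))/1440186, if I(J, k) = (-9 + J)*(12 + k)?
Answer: 1273903748309/2754038884080 ≈ 0.46256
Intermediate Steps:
-1313713/(-3824560) + (-675 - 626*I(-16, -1))/1440186 = -1313713/(-3824560) + (-675 - 626*(-108 - 9*(-1) + 12*(-16) - 16*(-1)))/1440186 = -1313713*(-1/3824560) + (-675 - 626*(-108 + 9 - 192 + 16))*(1/1440186) = 1313713/3824560 + (-675 - 626*(-275))*(1/1440186) = 1313713/3824560 + (-675 + 172150)*(1/1440186) = 1313713/3824560 + 171475*(1/1440186) = 1313713/3824560 + 171475/1440186 = 1273903748309/2754038884080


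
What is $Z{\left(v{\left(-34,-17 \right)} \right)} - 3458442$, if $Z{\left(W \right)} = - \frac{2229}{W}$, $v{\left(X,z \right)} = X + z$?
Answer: $- \frac{58792771}{17} \approx -3.4584 \cdot 10^{6}$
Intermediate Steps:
$Z{\left(v{\left(-34,-17 \right)} \right)} - 3458442 = - \frac{2229}{-34 - 17} - 3458442 = - \frac{2229}{-51} - 3458442 = \left(-2229\right) \left(- \frac{1}{51}\right) - 3458442 = \frac{743}{17} - 3458442 = - \frac{58792771}{17}$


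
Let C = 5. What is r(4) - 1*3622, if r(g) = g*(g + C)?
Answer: -3586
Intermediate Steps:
r(g) = g*(5 + g) (r(g) = g*(g + 5) = g*(5 + g))
r(4) - 1*3622 = 4*(5 + 4) - 1*3622 = 4*9 - 3622 = 36 - 3622 = -3586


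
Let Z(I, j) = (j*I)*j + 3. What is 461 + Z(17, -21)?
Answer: 7961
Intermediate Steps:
Z(I, j) = 3 + I*j**2 (Z(I, j) = (I*j)*j + 3 = I*j**2 + 3 = 3 + I*j**2)
461 + Z(17, -21) = 461 + (3 + 17*(-21)**2) = 461 + (3 + 17*441) = 461 + (3 + 7497) = 461 + 7500 = 7961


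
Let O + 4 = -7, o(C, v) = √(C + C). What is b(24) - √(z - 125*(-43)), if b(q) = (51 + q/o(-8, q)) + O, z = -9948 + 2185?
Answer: 40 - 6*I - 2*I*√597 ≈ 40.0 - 54.867*I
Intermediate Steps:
o(C, v) = √2*√C (o(C, v) = √(2*C) = √2*√C)
O = -11 (O = -4 - 7 = -11)
z = -7763
b(q) = 40 - I*q/4 (b(q) = (51 + q/((√2*√(-8)))) - 11 = (51 + q/((√2*(2*I*√2)))) - 11 = (51 + q/((4*I))) - 11 = (51 + q*(-I/4)) - 11 = (51 - I*q/4) - 11 = 40 - I*q/4)
b(24) - √(z - 125*(-43)) = (40 - ¼*I*24) - √(-7763 - 125*(-43)) = (40 - 6*I) - √(-7763 + 5375) = (40 - 6*I) - √(-2388) = (40 - 6*I) - 2*I*√597 = 40 - 6*I - 2*I*√597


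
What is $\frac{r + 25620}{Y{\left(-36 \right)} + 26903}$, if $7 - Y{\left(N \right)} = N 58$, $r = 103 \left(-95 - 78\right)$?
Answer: $\frac{7801}{28998} \approx 0.26902$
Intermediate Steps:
$r = -17819$ ($r = 103 \left(-173\right) = -17819$)
$Y{\left(N \right)} = 7 - 58 N$ ($Y{\left(N \right)} = 7 - N 58 = 7 - 58 N$)
$\frac{r + 25620}{Y{\left(-36 \right)} + 26903} = \frac{-17819 + 25620}{\left(7 - -2088\right) + 26903} = \frac{7801}{\left(7 + 2088\right) + 26903} = \frac{7801}{2095 + 26903} = \frac{7801}{28998}$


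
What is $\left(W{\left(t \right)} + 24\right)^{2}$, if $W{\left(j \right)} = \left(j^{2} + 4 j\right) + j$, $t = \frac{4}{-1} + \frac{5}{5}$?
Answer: $324$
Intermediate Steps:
$t = -3$ ($t = 4 \left(-1\right) + 5 \cdot \frac{1}{5} = -4 + 1 = -3$)
$W{\left(j \right)} = j^{2} + 5 j$
$\left(W{\left(t \right)} + 24\right)^{2} = \left(- 3 \left(5 - 3\right) + 24\right)^{2} = \left(\left(-3\right) 2 + 24\right)^{2} = \left(-6 + 24\right)^{2} = 18^{2} = 324$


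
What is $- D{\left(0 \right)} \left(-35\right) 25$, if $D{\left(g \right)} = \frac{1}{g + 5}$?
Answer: $175$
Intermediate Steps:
$D{\left(g \right)} = \frac{1}{5 + g}$
$- D{\left(0 \right)} \left(-35\right) 25 = - \frac{1}{5 + 0} \left(-35\right) 25 = - \frac{1}{5} \left(-35\right) 25 = \left(-1\right) \frac{1}{5} \left(-35\right) 25 = \left(- \frac{1}{5}\right) \left(-35\right) 25 = 7 \cdot 25 = 175$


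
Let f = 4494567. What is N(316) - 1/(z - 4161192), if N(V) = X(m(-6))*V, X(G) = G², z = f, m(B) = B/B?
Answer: 105346499/333375 ≈ 316.00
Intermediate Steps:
m(B) = 1
z = 4494567
N(V) = V (N(V) = 1²*V = 1*V = V)
N(316) - 1/(z - 4161192) = 316 - 1/(4494567 - 4161192) = 316 - 1/333375 = 105346499/333375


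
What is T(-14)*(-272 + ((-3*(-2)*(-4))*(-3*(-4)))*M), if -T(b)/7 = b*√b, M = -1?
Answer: 1568*I*√14 ≈ 5866.9*I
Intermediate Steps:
T(b) = -7*b^(3/2) (T(b) = -7*b*√b = -7*b^(3/2))
T(-14)*(-272 + ((-3*(-2)*(-4))*(-3*(-4)))*M) = (-(-98)*I*√14)*(-272 + ((-3*(-2)*(-4))*(-3*(-4)))*(-1)) = (-(-98)*I*√14)*(-272 + ((6*(-4))*12)*(-1)) = (98*I*√14)*(-272 - 24*12*(-1)) = (98*I*√14)*(-272 - 288*(-1)) = (98*I*√14)*(-272 + 288) = (98*I*√14)*16 = 1568*I*√14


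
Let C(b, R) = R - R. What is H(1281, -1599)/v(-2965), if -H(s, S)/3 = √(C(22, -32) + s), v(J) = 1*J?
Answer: 3*√1281/2965 ≈ 0.036214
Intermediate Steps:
C(b, R) = 0
v(J) = J
H(s, S) = -3*√s (H(s, S) = -3*√(0 + s) = -3*√s)
H(1281, -1599)/v(-2965) = -3*√1281/(-2965) = -3*√1281*(-1/2965) = 3*√1281/2965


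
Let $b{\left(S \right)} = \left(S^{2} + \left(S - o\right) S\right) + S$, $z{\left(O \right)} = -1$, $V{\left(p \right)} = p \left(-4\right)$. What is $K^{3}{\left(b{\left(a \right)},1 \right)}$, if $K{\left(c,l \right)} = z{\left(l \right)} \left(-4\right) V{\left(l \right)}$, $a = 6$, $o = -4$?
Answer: $-4096$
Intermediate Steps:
$V{\left(p \right)} = - 4 p$
$b{\left(S \right)} = S + S^{2} + S \left(4 + S\right)$ ($b{\left(S \right)} = \left(S^{2} + \left(S - -4\right) S\right) + S = \left(S^{2} + \left(S + 4\right) S\right) + S = \left(S^{2} + \left(4 + S\right) S\right) + S = \left(S^{2} + S \left(4 + S\right)\right) + S = S + S^{2} + S \left(4 + S\right)$)
$K{\left(c,l \right)} = - 16 l$ ($K{\left(c,l \right)} = \left(-1\right) \left(-4\right) \left(- 4 l\right) = 4 \left(- 4 l\right) = - 16 l$)
$K^{3}{\left(b{\left(a \right)},1 \right)} = \left(\left(-16\right) 1\right)^{3} = \left(-16\right)^{3} = -4096$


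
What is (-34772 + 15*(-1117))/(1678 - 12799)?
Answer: 51527/11121 ≈ 4.6333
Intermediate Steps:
(-34772 + 15*(-1117))/(1678 - 12799) = (-34772 - 16755)/(-11121) = -51527*(-1/11121) = 51527/11121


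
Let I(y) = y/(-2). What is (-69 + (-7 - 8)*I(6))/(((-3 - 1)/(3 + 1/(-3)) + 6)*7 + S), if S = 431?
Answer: -48/925 ≈ -0.051892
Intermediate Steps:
I(y) = -y/2 (I(y) = y*(-½) = -y/2)
(-69 + (-7 - 8)*I(6))/(((-3 - 1)/(3 + 1/(-3)) + 6)*7 + S) = (-69 + (-7 - 8)*(-½*6))/(((-3 - 1)/(3 + 1/(-3)) + 6)*7 + 431) = (-69 - 15*(-3))/((-4/(3 - ⅓) + 6)*7 + 431) = (-69 + 45)/((-4/8/3 + 6)*7 + 431) = -24/((-4*3/8 + 6)*7 + 431) = -24/((-3/2 + 6)*7 + 431) = -24/((9/2)*7 + 431) = -24/(63/2 + 431) = -24/925/2 = -24*2/925 = -48/925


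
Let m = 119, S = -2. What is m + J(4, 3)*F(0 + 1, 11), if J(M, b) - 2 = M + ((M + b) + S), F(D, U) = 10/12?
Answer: 769/6 ≈ 128.17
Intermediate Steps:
F(D, U) = 5/6 (F(D, U) = 10*(1/12) = 5/6)
J(M, b) = b + 2*M (J(M, b) = 2 + (M + ((M + b) - 2)) = 2 + (M + (-2 + M + b)) = 2 + (-2 + b + 2*M) = b + 2*M)
m + J(4, 3)*F(0 + 1, 11) = 119 + (3 + 2*4)*(5/6) = 119 + (3 + 8)*(5/6) = 119 + 11*(5/6) = 119 + 55/6 = 769/6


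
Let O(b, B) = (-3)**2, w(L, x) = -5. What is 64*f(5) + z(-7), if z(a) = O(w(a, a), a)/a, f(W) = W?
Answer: 2231/7 ≈ 318.71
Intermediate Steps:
O(b, B) = 9
z(a) = 9/a
64*f(5) + z(-7) = 64*5 + 9/(-7) = 320 + 9*(-1/7) = 320 - 9/7 = 2231/7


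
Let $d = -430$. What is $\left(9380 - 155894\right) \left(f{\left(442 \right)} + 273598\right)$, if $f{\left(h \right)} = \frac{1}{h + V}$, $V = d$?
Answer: $- \frac{80171899163}{2} \approx -4.0086 \cdot 10^{10}$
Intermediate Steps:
$V = -430$
$f{\left(h \right)} = \frac{1}{-430 + h}$ ($f{\left(h \right)} = \frac{1}{h - 430} = \frac{1}{-430 + h}$)
$\left(9380 - 155894\right) \left(f{\left(442 \right)} + 273598\right) = \left(9380 - 155894\right) \left(\frac{1}{-430 + 442} + 273598\right) = - 146514 \left(\frac{1}{12} + 273598\right) = \left(-146514\right) \frac{3283177}{12} = - \frac{80171899163}{2}$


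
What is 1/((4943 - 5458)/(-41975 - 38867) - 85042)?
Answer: -80842/6874964849 ≈ -1.1759e-5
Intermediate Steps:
1/((4943 - 5458)/(-41975 - 38867) - 85042) = 1/(-515/(-80842) - 85042) = 1/(-515*(-1/80842) - 85042) = 1/(515/80842 - 85042) = 1/(-6874964849/80842) = -80842/6874964849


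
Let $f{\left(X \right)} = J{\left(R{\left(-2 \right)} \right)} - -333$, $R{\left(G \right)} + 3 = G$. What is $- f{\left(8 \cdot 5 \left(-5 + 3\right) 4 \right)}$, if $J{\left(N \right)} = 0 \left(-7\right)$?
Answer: $-333$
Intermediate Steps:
$R{\left(G \right)} = -3 + G$
$J{\left(N \right)} = 0$
$f{\left(X \right)} = 333$ ($f{\left(X \right)} = 0 - -333 = 0 + 333 = 333$)
$- f{\left(8 \cdot 5 \left(-5 + 3\right) 4 \right)} = \left(-1\right) 333 = -333$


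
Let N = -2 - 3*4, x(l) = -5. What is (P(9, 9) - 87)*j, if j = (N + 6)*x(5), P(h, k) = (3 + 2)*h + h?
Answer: -1320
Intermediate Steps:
P(h, k) = 6*h (P(h, k) = 5*h + h = 6*h)
N = -14 (N = -2 - 12 = -14)
j = 40 (j = (-14 + 6)*(-5) = -8*(-5) = 40)
(P(9, 9) - 87)*j = (6*9 - 87)*40 = (54 - 87)*40 = -33*40 = -1320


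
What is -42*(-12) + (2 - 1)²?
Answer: 505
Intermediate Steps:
-42*(-12) + (2 - 1)² = 504 + 1² = 504 + 1 = 505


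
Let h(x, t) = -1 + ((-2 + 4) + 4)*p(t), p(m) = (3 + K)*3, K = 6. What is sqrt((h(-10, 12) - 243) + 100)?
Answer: 3*sqrt(2) ≈ 4.2426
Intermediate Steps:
p(m) = 27 (p(m) = (3 + 6)*3 = 9*3 = 27)
h(x, t) = 161 (h(x, t) = -1 + ((-2 + 4) + 4)*27 = -1 + (2 + 4)*27 = -1 + 6*27 = -1 + 162 = 161)
sqrt((h(-10, 12) - 243) + 100) = sqrt((161 - 243) + 100) = sqrt(-82 + 100) = sqrt(18) = 3*sqrt(2)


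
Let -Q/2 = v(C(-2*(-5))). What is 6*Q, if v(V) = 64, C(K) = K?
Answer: -768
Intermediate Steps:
Q = -128 (Q = -2*64 = -128)
6*Q = 6*(-128) = -768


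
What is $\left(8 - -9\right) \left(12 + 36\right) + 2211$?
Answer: $3027$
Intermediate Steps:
$\left(8 - -9\right) \left(12 + 36\right) + 2211 = \left(8 + 9\right) 48 + 2211 = 17 \cdot 48 + 2211 = 816 + 2211 = 3027$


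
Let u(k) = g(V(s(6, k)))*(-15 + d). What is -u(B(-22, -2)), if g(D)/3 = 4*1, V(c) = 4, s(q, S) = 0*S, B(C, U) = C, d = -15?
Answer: 360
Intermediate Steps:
s(q, S) = 0
g(D) = 12 (g(D) = 3*(4*1) = 3*4 = 12)
u(k) = -360 (u(k) = 12*(-15 - 15) = 12*(-30) = -360)
-u(B(-22, -2)) = -1*(-360) = 360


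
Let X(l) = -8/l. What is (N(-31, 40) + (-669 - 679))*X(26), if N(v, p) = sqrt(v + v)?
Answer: 5392/13 - 4*I*sqrt(62)/13 ≈ 414.77 - 2.4228*I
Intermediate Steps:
N(v, p) = sqrt(2)*sqrt(v) (N(v, p) = sqrt(2*v) = sqrt(2)*sqrt(v))
(N(-31, 40) + (-669 - 679))*X(26) = (sqrt(2)*sqrt(-31) + (-669 - 679))*(-8/26) = (sqrt(2)*(I*sqrt(31)) - 1348)*(-8*1/26) = (I*sqrt(62) - 1348)*(-4/13) = (-1348 + I*sqrt(62))*(-4/13) = 5392/13 - 4*I*sqrt(62)/13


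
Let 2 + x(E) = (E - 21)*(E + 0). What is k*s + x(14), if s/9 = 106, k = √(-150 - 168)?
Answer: -100 + 954*I*√318 ≈ -100.0 + 17012.0*I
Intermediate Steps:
k = I*√318 (k = √(-318) = I*√318 ≈ 17.833*I)
s = 954 (s = 9*106 = 954)
x(E) = -2 + E*(-21 + E) (x(E) = -2 + (E - 21)*(E + 0) = -2 + (-21 + E)*E = -2 + E*(-21 + E))
k*s + x(14) = (I*√318)*954 + (-2 + 14² - 21*14) = 954*I*√318 + (-2 + 196 - 294) = 954*I*√318 - 100 = -100 + 954*I*√318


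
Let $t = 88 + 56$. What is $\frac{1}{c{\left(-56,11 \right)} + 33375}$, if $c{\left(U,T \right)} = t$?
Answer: $\frac{1}{33519} \approx 2.9834 \cdot 10^{-5}$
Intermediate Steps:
$t = 144$
$c{\left(U,T \right)} = 144$
$\frac{1}{c{\left(-56,11 \right)} + 33375} = \frac{1}{144 + 33375} = \frac{1}{33519}$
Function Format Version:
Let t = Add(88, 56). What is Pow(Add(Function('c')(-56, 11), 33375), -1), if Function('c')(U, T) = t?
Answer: Rational(1, 33519) ≈ 2.9834e-5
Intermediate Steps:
t = 144
Function('c')(U, T) = 144
Pow(Add(Function('c')(-56, 11), 33375), -1) = Pow(Add(144, 33375), -1) = Pow(33519, -1) = Rational(1, 33519)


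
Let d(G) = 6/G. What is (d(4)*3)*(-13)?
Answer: -117/2 ≈ -58.500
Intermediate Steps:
(d(4)*3)*(-13) = ((6/4)*3)*(-13) = ((6*(¼))*3)*(-13) = ((3/2)*3)*(-13) = (9/2)*(-13) = -117/2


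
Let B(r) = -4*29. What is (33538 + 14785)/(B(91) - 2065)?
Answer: -48323/2181 ≈ -22.156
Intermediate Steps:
B(r) = -116
(33538 + 14785)/(B(91) - 2065) = (33538 + 14785)/(-116 - 2065) = 48323/(-2181) = 48323*(-1/2181) = -48323/2181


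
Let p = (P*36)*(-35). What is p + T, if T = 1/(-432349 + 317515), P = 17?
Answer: -2459744281/114834 ≈ -21420.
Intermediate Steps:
T = -1/114834 (T = 1/(-114834) = -1/114834 ≈ -8.7082e-6)
p = -21420 (p = (17*36)*(-35) = 612*(-35) = -21420)
p + T = -21420 - 1/114834 = -2459744281/114834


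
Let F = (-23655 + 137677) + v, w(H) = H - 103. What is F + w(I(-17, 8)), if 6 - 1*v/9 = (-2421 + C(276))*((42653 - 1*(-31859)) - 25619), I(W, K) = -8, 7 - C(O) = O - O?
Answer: 1062363283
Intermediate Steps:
C(O) = 7 (C(O) = 7 - (O - O) = 7 - 1*0 = 7 + 0 = 7)
v = 1062249372 (v = 54 - 9*(-2421 + 7)*((42653 - 1*(-31859)) - 25619) = 54 - (-21726)*((42653 + 31859) - 25619) = 54 - (-21726)*(74512 - 25619) = 54 - (-21726)*48893 = 54 - 9*(-118027702) = 54 + 1062249318 = 1062249372)
w(H) = -103 + H
F = 1062363394 (F = (-23655 + 137677) + 1062249372 = 114022 + 1062249372 = 1062363394)
F + w(I(-17, 8)) = 1062363394 + (-103 - 8) = 1062363394 - 111 = 1062363283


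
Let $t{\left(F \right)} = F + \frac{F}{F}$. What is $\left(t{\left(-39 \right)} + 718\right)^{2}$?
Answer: $462400$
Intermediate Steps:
$t{\left(F \right)} = 1 + F$ ($t{\left(F \right)} = F + 1 = 1 + F$)
$\left(t{\left(-39 \right)} + 718\right)^{2} = \left(\left(1 - 39\right) + 718\right)^{2} = \left(-38 + 718\right)^{2} = 680^{2} = 462400$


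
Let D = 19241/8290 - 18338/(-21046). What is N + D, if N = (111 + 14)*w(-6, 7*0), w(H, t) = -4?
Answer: -43339350947/87235670 ≈ -496.81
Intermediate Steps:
D = 278484053/87235670 (D = 19241*(1/8290) - 18338*(-1/21046) = 19241/8290 + 9169/10523 = 278484053/87235670 ≈ 3.1923)
N = -500 (N = (111 + 14)*(-4) = 125*(-4) = -500)
N + D = -500 + 278484053/87235670 = -43339350947/87235670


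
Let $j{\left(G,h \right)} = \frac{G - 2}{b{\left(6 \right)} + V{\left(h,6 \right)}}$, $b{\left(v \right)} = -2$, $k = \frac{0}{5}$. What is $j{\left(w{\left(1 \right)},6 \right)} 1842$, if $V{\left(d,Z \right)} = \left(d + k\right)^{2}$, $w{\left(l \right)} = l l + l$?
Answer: $0$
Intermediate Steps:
$k = 0$ ($k = 0 \cdot \frac{1}{5} = 0$)
$w{\left(l \right)} = l + l^{2}$ ($w{\left(l \right)} = l^{2} + l = l + l^{2}$)
$V{\left(d,Z \right)} = d^{2}$ ($V{\left(d,Z \right)} = \left(d + 0\right)^{2} = d^{2}$)
$j{\left(G,h \right)} = \frac{-2 + G}{-2 + h^{2}}$ ($j{\left(G,h \right)} = \frac{G - 2}{-2 + h^{2}} = \frac{-2 + G}{-2 + h^{2}}$)
$j{\left(w{\left(1 \right)},6 \right)} 1842 = \frac{-2 + 1 \left(1 + 1\right)}{-2 + 6^{2}} \cdot 1842 = \frac{-2 + 1 \cdot 2}{-2 + 36} \cdot 1842 = \frac{-2 + 2}{34} \cdot 1842 = \frac{1}{34} \cdot 0 \cdot 1842 = 0 \cdot 1842 = 0$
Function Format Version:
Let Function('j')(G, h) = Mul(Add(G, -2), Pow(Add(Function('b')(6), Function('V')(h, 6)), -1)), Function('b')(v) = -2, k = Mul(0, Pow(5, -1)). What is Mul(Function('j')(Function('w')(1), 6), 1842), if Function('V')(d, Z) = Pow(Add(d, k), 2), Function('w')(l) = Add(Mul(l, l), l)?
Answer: 0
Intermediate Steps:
k = 0 (k = Mul(0, Rational(1, 5)) = 0)
Function('w')(l) = Add(l, Pow(l, 2)) (Function('w')(l) = Add(Pow(l, 2), l) = Add(l, Pow(l, 2)))
Function('V')(d, Z) = Pow(d, 2) (Function('V')(d, Z) = Pow(Add(d, 0), 2) = Pow(d, 2))
Function('j')(G, h) = Mul(Pow(Add(-2, Pow(h, 2)), -1), Add(-2, G)) (Function('j')(G, h) = Mul(Add(G, -2), Pow(Add(-2, Pow(h, 2)), -1)) = Mul(Add(-2, G), Pow(Add(-2, Pow(h, 2)), -1)) = Mul(Pow(Add(-2, Pow(h, 2)), -1), Add(-2, G)))
Mul(Function('j')(Function('w')(1), 6), 1842) = Mul(Mul(Pow(Add(-2, Pow(6, 2)), -1), Add(-2, Mul(1, Add(1, 1)))), 1842) = Mul(Mul(Pow(Add(-2, 36), -1), Add(-2, Mul(1, 2))), 1842) = Mul(Mul(Pow(34, -1), Add(-2, 2)), 1842) = Mul(Mul(Rational(1, 34), 0), 1842) = Mul(0, 1842) = 0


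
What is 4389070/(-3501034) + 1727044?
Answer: 3023217687213/1750517 ≈ 1.7270e+6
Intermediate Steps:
4389070/(-3501034) + 1727044 = 4389070*(-1/3501034) + 1727044 = -2194535/1750517 + 1727044 = 3023217687213/1750517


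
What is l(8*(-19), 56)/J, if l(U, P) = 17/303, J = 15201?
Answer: 17/4605903 ≈ 3.6909e-6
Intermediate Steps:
l(U, P) = 17/303 (l(U, P) = 17*(1/303) = 17/303)
l(8*(-19), 56)/J = (17/303)/15201 = (17/303)*(1/15201) = 17/4605903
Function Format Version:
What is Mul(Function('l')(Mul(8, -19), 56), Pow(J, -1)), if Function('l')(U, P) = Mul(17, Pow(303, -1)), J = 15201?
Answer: Rational(17, 4605903) ≈ 3.6909e-6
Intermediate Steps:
Function('l')(U, P) = Rational(17, 303) (Function('l')(U, P) = Mul(17, Rational(1, 303)) = Rational(17, 303))
Mul(Function('l')(Mul(8, -19), 56), Pow(J, -1)) = Mul(Rational(17, 303), Pow(15201, -1)) = Mul(Rational(17, 303), Rational(1, 15201)) = Rational(17, 4605903)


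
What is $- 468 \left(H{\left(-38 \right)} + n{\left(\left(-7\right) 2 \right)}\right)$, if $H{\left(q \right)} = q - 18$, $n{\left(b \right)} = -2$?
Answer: $27144$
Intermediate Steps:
$H{\left(q \right)} = -18 + q$
$- 468 \left(H{\left(-38 \right)} + n{\left(\left(-7\right) 2 \right)}\right) = - 468 \left(\left(-18 - 38\right) - 2\right) = - 468 \left(-56 - 2\right) = \left(-468\right) \left(-58\right) = 27144$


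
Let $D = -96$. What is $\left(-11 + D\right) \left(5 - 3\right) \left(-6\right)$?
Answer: $1284$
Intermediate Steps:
$\left(-11 + D\right) \left(5 - 3\right) \left(-6\right) = \left(-11 - 96\right) \left(5 - 3\right) \left(-6\right) = - 107 \cdot 2 \left(-6\right) = \left(-107\right) \left(-12\right) = 1284$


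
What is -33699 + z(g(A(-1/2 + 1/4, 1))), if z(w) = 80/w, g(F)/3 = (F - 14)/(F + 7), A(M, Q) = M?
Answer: -640521/19 ≈ -33712.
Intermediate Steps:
g(F) = 3*(-14 + F)/(7 + F) (g(F) = 3*((F - 14)/(F + 7)) = 3*((-14 + F)/(7 + F)) = 3*(-14 + F)/(7 + F))
-33699 + z(g(A(-1/2 + 1/4, 1))) = -33699 + 80/((3*(-14 + (-1/2 + 1/4))/(7 + (-1/2 + 1/4)))) = -33699 + 80/((3*(-14 + (-1*½ + 1*(¼)))/(7 + (-1*½ + 1*(¼))))) = -33699 + 80/((3*(-14 + (-½ + ¼))/(7 + (-½ + ¼)))) = -33699 + 80/((3*(-14 - ¼)/(7 - ¼))) = -33699 + 80/((3*(-57/4)/(27/4))) = -33699 + 80/((3*(4/27)*(-57/4))) = -33699 + 80/(-19/3) = -33699 + 80*(-3/19) = -33699 - 240/19 = -640521/19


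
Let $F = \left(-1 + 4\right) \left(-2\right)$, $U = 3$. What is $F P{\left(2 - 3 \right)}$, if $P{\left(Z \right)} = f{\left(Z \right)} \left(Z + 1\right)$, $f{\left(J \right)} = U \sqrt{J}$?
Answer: $0$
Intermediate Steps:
$F = -6$ ($F = 3 \left(-2\right) = -6$)
$f{\left(J \right)} = 3 \sqrt{J}$
$P{\left(Z \right)} = 3 \sqrt{Z} \left(1 + Z\right)$ ($P{\left(Z \right)} = 3 \sqrt{Z} \left(Z + 1\right) = 3 \sqrt{Z} \left(1 + Z\right)$)
$F P{\left(2 - 3 \right)} = - 6 \cdot 3 \sqrt{2 - 3} \left(1 + \left(2 - 3\right)\right) = - 6 \cdot 3 \sqrt{-1} \left(1 - 1\right) = - 6 \cdot 3 i 0 = \left(-6\right) 0 = 0$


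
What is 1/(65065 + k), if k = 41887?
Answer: 1/106952 ≈ 9.3500e-6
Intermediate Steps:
1/(65065 + k) = 1/(65065 + 41887) = 1/106952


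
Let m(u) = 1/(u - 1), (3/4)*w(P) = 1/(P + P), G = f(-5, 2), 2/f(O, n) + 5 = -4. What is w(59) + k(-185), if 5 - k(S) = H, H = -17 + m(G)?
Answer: 44449/1947 ≈ 22.829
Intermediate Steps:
f(O, n) = -2/9 (f(O, n) = 2/(-5 - 4) = 2/(-9) = 2*(-⅑) = -2/9)
G = -2/9 ≈ -0.22222
w(P) = 2/(3*P) (w(P) = 4/(3*(P + P)) = 4/(3*((2*P))) = 4*(1/(2*P))/3 = 2/(3*P))
m(u) = 1/(-1 + u)
H = -196/11 (H = -17 + 1/(-1 - 2/9) = -17 + 1/(-11/9) = -17 - 9/11 = -196/11 ≈ -17.818)
k(S) = 251/11 (k(S) = 5 - 1*(-196/11) = 5 + 196/11 = 251/11)
w(59) + k(-185) = (⅔)/59 + 251/11 = (⅔)*(1/59) + 251/11 = 2/177 + 251/11 = 44449/1947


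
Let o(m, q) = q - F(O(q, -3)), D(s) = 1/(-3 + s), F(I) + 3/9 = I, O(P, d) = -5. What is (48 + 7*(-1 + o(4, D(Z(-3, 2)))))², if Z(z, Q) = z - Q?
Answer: 3455881/576 ≈ 5999.8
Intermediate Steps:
F(I) = -⅓ + I
o(m, q) = 16/3 + q (o(m, q) = q - (-⅓ - 5) = q - 1*(-16/3) = q + 16/3 = 16/3 + q)
(48 + 7*(-1 + o(4, D(Z(-3, 2)))))² = (48 + 7*(-1 + (16/3 + 1/(-3 + (-3 - 1*2)))))² = (48 + 7*(-1 + (16/3 + 1/(-3 + (-3 - 2)))))² = (48 + 7*(-1 + (16/3 + 1/(-3 - 5))))² = (48 + 7*(-1 + (16/3 + 1/(-8))))² = (48 + 7*(-1 + (16/3 - ⅛)))² = (48 + 7*(-1 + 125/24))² = (48 + 7*(101/24))² = (48 + 707/24)² = (1859/24)² = 3455881/576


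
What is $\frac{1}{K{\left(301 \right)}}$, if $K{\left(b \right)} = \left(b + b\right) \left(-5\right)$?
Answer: $- \frac{1}{3010} \approx -0.00033223$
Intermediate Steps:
$K{\left(b \right)} = - 10 b$ ($K{\left(b \right)} = 2 b \left(-5\right) = - 10 b$)
$\frac{1}{K{\left(301 \right)}} = \frac{1}{\left(-10\right) 301} = \frac{1}{-3010} = - \frac{1}{3010}$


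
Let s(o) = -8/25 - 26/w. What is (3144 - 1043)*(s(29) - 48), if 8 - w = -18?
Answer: -2590533/25 ≈ -1.0362e+5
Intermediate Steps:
w = 26 (w = 8 - 1*(-18) = 8 + 18 = 26)
s(o) = -33/25 (s(o) = -8/25 - 26/26 = -8*1/25 - 26*1/26 = -8/25 - 1 = -33/25)
(3144 - 1043)*(s(29) - 48) = (3144 - 1043)*(-33/25 - 48) = 2101*(-1233/25) = -2590533/25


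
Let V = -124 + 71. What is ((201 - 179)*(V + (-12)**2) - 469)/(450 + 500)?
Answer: 1533/950 ≈ 1.6137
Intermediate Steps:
V = -53
((201 - 179)*(V + (-12)**2) - 469)/(450 + 500) = ((201 - 179)*(-53 + (-12)**2) - 469)/(450 + 500) = (22*(-53 + 144) - 469)/950 = (22*91 - 469)*(1/950) = (2002 - 469)*(1/950) = 1533*(1/950) = 1533/950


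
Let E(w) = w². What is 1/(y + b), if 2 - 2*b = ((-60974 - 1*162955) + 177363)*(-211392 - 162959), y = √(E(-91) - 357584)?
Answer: -8716014332/75968905835629755527 - I*√349303/75968905835629755527 ≈ -1.1473e-10 - 7.7797e-18*I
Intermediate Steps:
y = I*√349303 (y = √((-91)² - 357584) = √(8281 - 357584) = √(-349303) = I*√349303 ≈ 591.02*I)
b = -8716014332 (b = 1 - ((-60974 - 1*162955) + 177363)*(-211392 - 162959)/2 = 1 - ((-60974 - 162955) + 177363)*(-374351)/2 = 1 - (-223929 + 177363)*(-374351)/2 = 1 - (-23283)*(-374351) = 1 - ½*17432028666 = 1 - 8716014333 = -8716014332)
1/(y + b) = 1/(I*√349303 - 8716014332) = 1/(-8716014332 + I*√349303)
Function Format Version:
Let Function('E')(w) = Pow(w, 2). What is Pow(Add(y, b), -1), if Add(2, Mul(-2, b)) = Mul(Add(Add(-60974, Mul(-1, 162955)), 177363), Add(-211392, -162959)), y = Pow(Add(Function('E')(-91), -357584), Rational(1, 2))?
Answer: Add(Rational(-8716014332, 75968905835629755527), Mul(Rational(-1, 75968905835629755527), I, Pow(349303, Rational(1, 2)))) ≈ Add(-1.1473e-10, Mul(-7.7797e-18, I))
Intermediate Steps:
y = Mul(I, Pow(349303, Rational(1, 2))) (y = Pow(Add(Pow(-91, 2), -357584), Rational(1, 2)) = Pow(Add(8281, -357584), Rational(1, 2)) = Pow(-349303, Rational(1, 2)) = Mul(I, Pow(349303, Rational(1, 2))) ≈ Mul(591.02, I))
b = -8716014332 (b = Add(1, Mul(Rational(-1, 2), Mul(Add(Add(-60974, Mul(-1, 162955)), 177363), Add(-211392, -162959)))) = Add(1, Mul(Rational(-1, 2), Mul(Add(Add(-60974, -162955), 177363), -374351))) = Add(1, Mul(Rational(-1, 2), Mul(Add(-223929, 177363), -374351))) = Add(1, Mul(Rational(-1, 2), Mul(-46566, -374351))) = Add(1, Mul(Rational(-1, 2), 17432028666)) = Add(1, -8716014333) = -8716014332)
Pow(Add(y, b), -1) = Pow(Add(Mul(I, Pow(349303, Rational(1, 2))), -8716014332), -1) = Pow(Add(-8716014332, Mul(I, Pow(349303, Rational(1, 2)))), -1)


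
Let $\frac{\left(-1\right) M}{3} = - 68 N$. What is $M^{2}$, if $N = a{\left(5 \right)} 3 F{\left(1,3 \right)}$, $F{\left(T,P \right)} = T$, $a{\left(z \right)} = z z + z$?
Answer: $337089600$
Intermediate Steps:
$a{\left(z \right)} = z + z^{2}$ ($a{\left(z \right)} = z^{2} + z = z + z^{2}$)
$N = 90$ ($N = 5 \left(1 + 5\right) 3 \cdot 1 = 5 \cdot 6 \cdot 3 \cdot 1 = 30 \cdot 3 \cdot 1 = 90 \cdot 1 = 90$)
$M = 18360$ ($M = - 3 \left(\left(-68\right) 90\right) = \left(-3\right) \left(-6120\right) = 18360$)
$M^{2} = 18360^{2} = 337089600$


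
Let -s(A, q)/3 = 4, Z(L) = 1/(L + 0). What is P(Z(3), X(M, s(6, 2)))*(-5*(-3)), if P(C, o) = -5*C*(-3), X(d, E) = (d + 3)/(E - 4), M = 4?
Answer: 75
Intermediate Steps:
Z(L) = 1/L
s(A, q) = -12 (s(A, q) = -3*4 = -12)
X(d, E) = (3 + d)/(-4 + E)
P(C, o) = 15*C
P(Z(3), X(M, s(6, 2)))*(-5*(-3)) = (15/3)*(-5*(-3)) = (15*(1/3))*15 = 5*15 = 75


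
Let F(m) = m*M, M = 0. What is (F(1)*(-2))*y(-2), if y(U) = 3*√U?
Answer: 0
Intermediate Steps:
F(m) = 0 (F(m) = m*0 = 0)
(F(1)*(-2))*y(-2) = (0*(-2))*(3*√(-2)) = 0*(3*(I*√2)) = 0*(3*I*√2) = 0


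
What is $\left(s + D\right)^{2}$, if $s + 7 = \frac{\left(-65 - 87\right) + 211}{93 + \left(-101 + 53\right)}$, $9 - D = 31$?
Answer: $\frac{1552516}{2025} \approx 766.67$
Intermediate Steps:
$D = -22$ ($D = 9 - 31 = -22$)
$s = - \frac{256}{45}$ ($s = -7 + \frac{\left(-65 - 87\right) + 211}{93 + \left(-101 + 53\right)} = -7 + \frac{-152 + 211}{93 - 48} = -7 + \frac{59}{45} = - \frac{256}{45} \approx -5.6889$)
$\left(s + D\right)^{2} = \left(- \frac{256}{45} - 22\right)^{2} = \left(- \frac{1246}{45}\right)^{2} = \frac{1552516}{2025}$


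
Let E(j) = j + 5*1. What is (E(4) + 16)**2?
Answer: 625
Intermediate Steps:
E(j) = 5 + j (E(j) = j + 5 = 5 + j)
(E(4) + 16)**2 = ((5 + 4) + 16)**2 = (9 + 16)**2 = 25**2 = 625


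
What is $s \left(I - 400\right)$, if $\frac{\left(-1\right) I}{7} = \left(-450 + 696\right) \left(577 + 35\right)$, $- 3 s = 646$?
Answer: $\frac{681054544}{3} \approx 2.2702 \cdot 10^{8}$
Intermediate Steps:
$s = - \frac{646}{3}$ ($s = \left(- \frac{1}{3}\right) 646 = - \frac{646}{3} \approx -215.33$)
$I = -1053864$ ($I = - 7 \left(-450 + 696\right) \left(577 + 35\right) = - 7 \cdot 246 \cdot 612 = \left(-7\right) 150552 = -1053864$)
$s \left(I - 400\right) = - \frac{646 \left(-1053864 - 400\right)}{3} = \left(- \frac{646}{3}\right) \left(-1054264\right) = \frac{681054544}{3}$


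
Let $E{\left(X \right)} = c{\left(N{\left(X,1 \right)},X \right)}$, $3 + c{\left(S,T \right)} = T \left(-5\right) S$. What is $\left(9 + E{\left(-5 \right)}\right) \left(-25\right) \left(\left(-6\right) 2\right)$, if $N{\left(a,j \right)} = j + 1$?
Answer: $16800$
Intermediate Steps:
$N{\left(a,j \right)} = 1 + j$
$c{\left(S,T \right)} = -3 - 5 S T$ ($c{\left(S,T \right)} = -3 + T \left(-5\right) S = -3 + - 5 T S = -3 - 5 S T$)
$E{\left(X \right)} = -3 - 10 X$ ($E{\left(X \right)} = -3 - 5 \left(1 + 1\right) X = -3 - 10 X$)
$\left(9 + E{\left(-5 \right)}\right) \left(-25\right) \left(\left(-6\right) 2\right) = \left(9 - -47\right) \left(-25\right) \left(\left(-6\right) 2\right) = \left(9 + \left(-3 + 50\right)\right) \left(-25\right) \left(-12\right) = \left(9 + 47\right) \left(-25\right) \left(-12\right) = 56 \left(-25\right) \left(-12\right) = \left(-1400\right) \left(-12\right) = 16800$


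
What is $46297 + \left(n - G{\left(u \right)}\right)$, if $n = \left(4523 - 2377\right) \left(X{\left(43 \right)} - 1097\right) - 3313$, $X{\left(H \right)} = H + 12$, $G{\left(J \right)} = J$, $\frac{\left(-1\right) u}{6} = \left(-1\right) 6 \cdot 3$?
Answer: $-2193256$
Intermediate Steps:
$u = 108$ ($u = - 6 \left(-1\right) 6 \cdot 3 = - 6 \left(\left(-6\right) 3\right) = \left(-6\right) \left(-18\right) = 108$)
$X{\left(H \right)} = 12 + H$
$n = -2239445$ ($n = \left(4523 - 2377\right) \left(\left(12 + 43\right) - 1097\right) - 3313 = 2146 \left(55 - 1097\right) - 3313 = 2146 \left(-1042\right) - 3313 = -2236132 - 3313 = -2239445$)
$46297 + \left(n - G{\left(u \right)}\right) = 46297 - 2239553 = -2193256$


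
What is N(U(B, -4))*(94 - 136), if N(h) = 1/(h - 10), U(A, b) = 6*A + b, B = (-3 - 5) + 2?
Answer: 21/25 ≈ 0.84000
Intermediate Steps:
B = -6 (B = -8 + 2 = -6)
U(A, b) = b + 6*A
N(h) = 1/(-10 + h)
N(U(B, -4))*(94 - 136) = (94 - 136)/(-10 + (-4 + 6*(-6))) = -42/(-10 + (-4 - 36)) = -42/(-10 - 40) = -42/(-50) = -1/50*(-42) = 21/25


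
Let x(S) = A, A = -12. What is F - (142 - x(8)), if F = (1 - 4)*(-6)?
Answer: -136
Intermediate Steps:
x(S) = -12
F = 18 (F = -3*(-6) = 18)
F - (142 - x(8)) = 18 - (142 - 1*(-12)) = 18 - (142 + 12) = 18 - 1*154 = 18 - 154 = -136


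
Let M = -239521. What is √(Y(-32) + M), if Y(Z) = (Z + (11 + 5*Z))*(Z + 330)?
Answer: I*√293459 ≈ 541.72*I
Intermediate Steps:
Y(Z) = (11 + 6*Z)*(330 + Z)
√(Y(-32) + M) = √((3630 + 6*(-32)² + 1991*(-32)) - 239521) = √((3630 + 6*1024 - 63712) - 239521) = √((3630 + 6144 - 63712) - 239521) = √(-53938 - 239521) = √(-293459) = I*√293459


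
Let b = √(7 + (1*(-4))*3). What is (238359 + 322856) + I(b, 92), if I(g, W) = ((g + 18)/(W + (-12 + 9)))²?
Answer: 4445384334/7921 + 36*I*√5/7921 ≈ 5.6122e+5 + 0.010163*I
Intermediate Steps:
b = I*√5 (b = √(7 - 4*3) = √(7 - 12) = √(-5) = I*√5 ≈ 2.2361*I)
I(g, W) = (18 + g)²/(-3 + W)² (I(g, W) = ((18 + g)/(W - 3))² = ((18 + g)/(-3 + W))² = (18 + g)²/(-3 + W)²)
(238359 + 322856) + I(b, 92) = (238359 + 322856) + (18 + I*√5)²/(-3 + 92)² = 561215 + (18 + I*√5)²/89² = 561215 + (18 + I*√5)²/7921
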